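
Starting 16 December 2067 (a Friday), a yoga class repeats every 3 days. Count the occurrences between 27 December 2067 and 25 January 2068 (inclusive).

Occurrences land 3·i days after 16 December 2067 for i = 0, 1, 2, …
27 December 2067 is 11 days after the start; 11 ÷ 3 = 3 remainder 2; since the remainder is 2, round up to i = 4. First occurrence in the window: #5 on 28 December 2067 (4×3 = 12 days in).
25 January 2068 is 40 days after the start; 40 ÷ 3 = 13 remainder 1. Last occurrence in the window: #14 on 24 January 2068.
Occurrences #5 through #14: 10 in total.

10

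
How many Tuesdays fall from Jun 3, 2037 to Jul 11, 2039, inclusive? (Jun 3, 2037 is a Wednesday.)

Jun 3, 2037 is a Wednesday; the first Tuesday on or after it is Jun 9, 2037 (6 days later).
From Jun 9, 2037 to Jul 11, 2039: 205 + 365 + 192 = 762 days (rest of 2037, 2038, to Jul 11, 2039 in 2039).
762 ÷ 7 = 108 full weeks with remainder 6, so 108 more Tuesdays after the first → 109.

109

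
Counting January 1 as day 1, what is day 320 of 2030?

January has 31 days (320 − 31 = 289 remain).
February has 28 days (289 − 28 = 261 remain).
March has 31 days (261 − 31 = 230 remain).
April has 30 days (230 − 30 = 200 remain).
May has 31 days (200 − 31 = 169 remain).
June has 30 days (169 − 30 = 139 remain).
July has 31 days (139 − 31 = 108 remain).
August has 31 days (108 − 31 = 77 remain).
September has 30 days (77 − 30 = 47 remain).
October has 31 days (47 − 31 = 16 remain).
16 into November → November 16.

2030-11-16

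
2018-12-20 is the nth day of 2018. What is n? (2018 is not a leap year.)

Days in months before December: 31 + 28 + 31 + 30 + 31 + 30 + 31 + 31 + 30 + 31 + 30 = 334.
Plus 20 days into December → day 354.

354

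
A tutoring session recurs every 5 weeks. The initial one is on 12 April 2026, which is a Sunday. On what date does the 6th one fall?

4 October 2026

The 6th occurrence is 5 intervals after the first: 5 × 35 = 175 days after 12 April 2026.
April has 30 days — 18 days to the end of April leaves 157.
May has 31 days (126 left).
June has 30 days (96 left).
July has 31 days (65 left).
August has 31 days (34 left).
September has 30 days (4 left).
4 days into October → 4 October 2026.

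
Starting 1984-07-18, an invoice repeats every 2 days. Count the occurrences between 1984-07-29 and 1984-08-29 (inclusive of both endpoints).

Occurrences land 2·i days after 1984-07-18 for i = 0, 1, 2, …
1984-07-29 is 11 days after the start; 11 ÷ 2 = 5 remainder 1; since the remainder is 1, round up to i = 6. First occurrence in the window: #7 on 1984-07-30 (6×2 = 12 days in).
1984-08-29 is 42 days after the start; 42 ÷ 2 = 21 remainder 0. Last occurrence in the window: #22 on 1984-08-29.
Occurrences #7 through #22: 16 in total.

16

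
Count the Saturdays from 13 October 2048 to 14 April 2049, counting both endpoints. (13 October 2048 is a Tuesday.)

26

13 October 2048 is a Tuesday; the first Saturday on or after it is 17 October 2048 (4 days later).
From 17 October 2048 to 14 April 2049: 14 + 30 + 31 + 31 + 28 + 31 + 14 = 179 days (rest of October, November, December, January, February, March, April).
179 ÷ 7 = 25 full weeks with remainder 4, so 25 more Saturdays after the first → 26.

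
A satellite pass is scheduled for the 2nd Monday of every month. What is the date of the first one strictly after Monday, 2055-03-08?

2055-04-12

March 2055 starts on a Monday; its first Monday is the 1st, so the 2nd Monday is the 8th — 2055-03-08.
That is not after 2055-03-08, so look at April 2055.
April 2055 starts on a Thursday; its first Monday is the 5th, so the 2nd Monday is the 12th — 2055-04-12.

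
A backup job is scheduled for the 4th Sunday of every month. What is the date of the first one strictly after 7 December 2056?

December 2056 starts on a Friday; its first Sunday is the 3rd, so the 4th Sunday is the 24th — 24 December 2056.
24 December 2056 is after 7 December 2056, so that is the next one.

24 December 2056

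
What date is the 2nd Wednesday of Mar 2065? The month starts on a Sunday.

Mar 2065 begins on a Sunday, so the first Wednesday is Mar 4 (3 days later).
The 2nd Wednesday is 1 weeks later: 4 + 7 = 11.

Mar 11, 2065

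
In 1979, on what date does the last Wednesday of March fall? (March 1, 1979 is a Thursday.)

March 28, 1979

March 1979 begins on a Thursday, so the first Wednesday is March 7 (6 days later).
March 1979 has 31 days. Adding weeks: 7, 14, 21, 28 — the last one ≤ 31 is the 28th.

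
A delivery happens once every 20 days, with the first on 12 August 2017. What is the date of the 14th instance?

The 14th occurrence is 13 intervals after the first: 13 × 20 = 260 days after 12 August 2017.
August has 31 days — 19 days to the end of August leaves 241.
September has 30 days (211 left).
October has 31 days (180 left).
November has 30 days (150 left).
December has 31 days (119 left).
January has 31 days (88 left).
February has 28 days (60 left).
March has 31 days (29 left).
29 days into April → 29 April 2018.

29 April 2018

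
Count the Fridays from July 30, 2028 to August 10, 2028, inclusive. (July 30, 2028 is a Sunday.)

1

July 30, 2028 is a Sunday; the first Friday on or after it is August 4, 2028 (5 days later).
From August 4, 2028 to August 10, 2028 is 10 − 4 = 6 days.
6 ÷ 7 = 0 full weeks with remainder 6, so 0 more Fridays after the first → 1.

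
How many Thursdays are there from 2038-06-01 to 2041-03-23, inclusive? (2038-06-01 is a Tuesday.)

147

2038-06-01 is a Tuesday; the first Thursday on or after it is 2038-06-03 (2 days later).
From 2038-06-03 to 2041-03-23: 211 + 365 + 366 + 82 = 1024 days (rest of 2038, 2039, 2040, to 2041-03-23 in 2041).
1024 ÷ 7 = 146 full weeks with remainder 2, so 146 more Thursdays after the first → 147.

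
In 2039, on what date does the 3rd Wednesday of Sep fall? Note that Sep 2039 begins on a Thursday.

Sep 21, 2039

Sep 2039 begins on a Thursday, so the first Wednesday is Sep 7 (6 days later).
The 3rd Wednesday is 2 weeks later: 7 + 14 = 21.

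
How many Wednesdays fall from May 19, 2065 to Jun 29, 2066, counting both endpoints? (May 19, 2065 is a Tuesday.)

May 19, 2065 is a Tuesday; the first Wednesday on or after it is May 20, 2065 (1 day later).
From May 20, 2065 to Jun 29, 2066: 225 + 180 = 405 days (rest of 2065, to Jun 29, 2066 in 2066).
405 ÷ 7 = 57 full weeks with remainder 6, so 57 more Wednesdays after the first → 58.

58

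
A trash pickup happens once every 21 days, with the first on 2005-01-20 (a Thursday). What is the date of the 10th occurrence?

The 10th occurrence is 9 intervals after the first: 9 × 21 = 189 days after 2005-01-20.
January has 31 days — 11 days to the end of January leaves 178.
February has 28 days (150 left).
March has 31 days (119 left).
April has 30 days (89 left).
May has 31 days (58 left).
June has 30 days (28 left).
28 days into July → 2005-07-28.

2005-07-28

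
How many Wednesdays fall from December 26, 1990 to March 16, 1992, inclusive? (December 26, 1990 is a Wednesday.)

December 26, 1990 is a Wednesday; the first Wednesday on or after it is December 26, 1990.
From December 26, 1990 to March 16, 1992: 5 + 365 + 76 = 446 days (rest of 1990, 1991, to March 16, 1992 in 1992).
446 ÷ 7 = 63 full weeks with remainder 5, so 63 more Wednesdays after the first → 64.

64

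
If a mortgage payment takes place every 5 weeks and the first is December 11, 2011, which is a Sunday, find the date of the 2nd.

January 15, 2012

The 2nd occurrence is 1 interval after the first: 1 × 35 = 35 days after December 11, 2011.
December has 31 days — 20 days to the end of December leaves 15.
15 days into January → January 15, 2012.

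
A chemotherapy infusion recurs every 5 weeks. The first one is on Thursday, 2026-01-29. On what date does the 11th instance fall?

2027-01-14

The 11th occurrence is 10 intervals after the first: 10 × 35 = 350 days after 2026-01-29.
January has 31 days — 2 days to the end of January leaves 348.
February has 28 days (320 left).
March has 31 days (289 left).
April has 30 days (259 left).
May has 31 days (228 left).
June has 30 days (198 left).
July has 31 days (167 left).
August has 31 days (136 left).
September has 30 days (106 left).
October has 31 days (75 left).
November has 30 days (45 left).
December has 31 days (14 left).
14 days into January → 2027-01-14.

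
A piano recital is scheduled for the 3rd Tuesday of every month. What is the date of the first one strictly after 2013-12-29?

December 2013 starts on a Sunday; its first Tuesday is the 3rd, so the 3rd Tuesday is the 17th — 2013-12-17.
That is not after 2013-12-29, so look at January 2014.
January 2014 starts on a Wednesday; its first Tuesday is the 7th, so the 3rd Tuesday is the 21st — 2014-01-21.

2014-01-21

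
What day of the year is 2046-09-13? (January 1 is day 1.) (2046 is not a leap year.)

Days in months before September: 31 + 28 + 31 + 30 + 31 + 30 + 31 + 31 = 243.
Plus 13 days into September → day 256.

256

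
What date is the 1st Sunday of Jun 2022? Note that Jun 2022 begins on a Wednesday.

Jun 2022 begins on a Wednesday, so the first Sunday is Jun 5 (4 days later).

Jun 5, 2022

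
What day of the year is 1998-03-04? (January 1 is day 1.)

Days in months before March: 31 + 28 = 59.
Plus 4 days into March → day 63.

63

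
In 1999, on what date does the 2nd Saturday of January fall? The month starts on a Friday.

January 1999 begins on a Friday, so the first Saturday is January 2 (1 day later).
The 2nd Saturday is 1 weeks later: 2 + 7 = 9.

9 January 1999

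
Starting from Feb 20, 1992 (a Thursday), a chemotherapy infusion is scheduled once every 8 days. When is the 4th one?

Mar 15, 1992

The 4th occurrence is 3 intervals after the first: 3 × 8 = 24 days after Feb 20, 1992.
Feb has 29 days — 9 days to the end of Feb leaves 15.
15 days into Mar → Mar 15, 1992.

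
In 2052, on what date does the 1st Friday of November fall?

November 2052 begins on a Friday, so the first Friday is November 1.

November 1, 2052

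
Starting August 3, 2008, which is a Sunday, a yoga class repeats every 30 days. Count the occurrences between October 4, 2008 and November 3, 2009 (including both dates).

Occurrences land 30·i days after August 3, 2008 for i = 0, 1, 2, …
October 4, 2008 is 62 days after the start; 62 ÷ 30 = 2 remainder 2; since the remainder is 2, round up to i = 3. First occurrence in the window: #4 on November 1, 2008 (3×30 = 90 days in).
November 3, 2009 is 457 days after the start; 457 ÷ 30 = 15 remainder 7. Last occurrence in the window: #16 on October 27, 2009.
Occurrences #4 through #16: 13 in total.

13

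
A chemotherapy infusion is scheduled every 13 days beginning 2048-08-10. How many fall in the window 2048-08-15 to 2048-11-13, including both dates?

7

Occurrences land 13·i days after 2048-08-10 for i = 0, 1, 2, …
2048-08-15 is 5 days after the start; 5 ÷ 13 = 0 remainder 5; since the remainder is 5, round up to i = 1. First occurrence in the window: #2 on 2048-08-23 (1×13 = 13 days in).
2048-11-13 is 95 days after the start; 95 ÷ 13 = 7 remainder 4. Last occurrence in the window: #8 on 2048-11-09.
Occurrences #2 through #8: 7 in total.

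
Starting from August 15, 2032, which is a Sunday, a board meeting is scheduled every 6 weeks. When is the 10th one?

August 28, 2033

The 10th occurrence is 9 intervals after the first: 9 × 42 = 378 days after August 15, 2032.
August has 31 days — 16 days to the end of August leaves 362.
September has 30 days (332 left).
October has 31 days (301 left).
November has 30 days (271 left).
December has 31 days (240 left).
January has 31 days (209 left).
February has 28 days (181 left).
March has 31 days (150 left).
April has 30 days (120 left).
May has 31 days (89 left).
June has 30 days (59 left).
July has 31 days (28 left).
28 days into August → August 28, 2033.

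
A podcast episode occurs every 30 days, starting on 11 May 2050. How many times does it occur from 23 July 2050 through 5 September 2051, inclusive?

14

Occurrences land 30·i days after 11 May 2050 for i = 0, 1, 2, …
23 July 2050 is 73 days after the start; 73 ÷ 30 = 2 remainder 13; since the remainder is 13, round up to i = 3. First occurrence in the window: #4 on 9 August 2050 (3×30 = 90 days in).
5 September 2051 is 482 days after the start; 482 ÷ 30 = 16 remainder 2. Last occurrence in the window: #17 on 3 September 2051.
Occurrences #4 through #17: 14 in total.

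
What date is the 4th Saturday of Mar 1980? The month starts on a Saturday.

Mar 1980 begins on a Saturday, so the first Saturday is Mar 1.
The 4th Saturday is 3 weeks later: 1 + 21 = 22.

Mar 22, 1980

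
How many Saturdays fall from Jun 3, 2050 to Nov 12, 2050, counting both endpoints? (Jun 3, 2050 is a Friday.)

Jun 3, 2050 is a Friday; the first Saturday on or after it is Jun 4, 2050 (1 day later).
From Jun 4, 2050 to Nov 12, 2050: 26 + 31 + 31 + 30 + 31 + 12 = 161 days (rest of Jun, Jul, Aug, Sep, Oct, Nov).
161 ÷ 7 = 23 full weeks with remainder 0, so 23 more Saturdays after the first → 24.

24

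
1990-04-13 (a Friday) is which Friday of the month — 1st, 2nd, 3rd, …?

Day 13 falls in week ⌈13/7⌉ of the month.
Days 1–7 hold the 1st Friday, 8–14 the 2nd, 15–21 the 3rd, 22–28 the 4th, 29–31 the 5th.
13 is in the range for the 2nd.

2nd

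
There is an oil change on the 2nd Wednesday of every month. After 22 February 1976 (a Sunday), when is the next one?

February 1976 starts on a Sunday; its first Wednesday is the 4th, so the 2nd Wednesday is the 11th — 11 February 1976.
That is not after 22 February 1976, so look at March 1976.
March 1976 starts on a Monday; its first Wednesday is the 3rd, so the 2nd Wednesday is the 10th — 10 March 1976.

10 March 1976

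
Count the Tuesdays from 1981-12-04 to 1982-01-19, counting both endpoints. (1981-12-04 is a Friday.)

1981-12-04 is a Friday; the first Tuesday on or after it is 1981-12-08 (4 days later).
From 1981-12-08 to 1982-01-19: 23 + 19 = 42 days (rest of December, January).
42 ÷ 7 = 6 full weeks with remainder 0, so 6 more Tuesdays after the first → 7.

7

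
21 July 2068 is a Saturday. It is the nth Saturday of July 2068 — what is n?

Day 21 falls in week ⌈21/7⌉ of the month.
Days 1–7 hold the 1st Saturday, 8–14 the 2nd, 15–21 the 3rd, 22–28 the 4th, 29–31 the 5th.
21 is in the range for the 3rd.

3rd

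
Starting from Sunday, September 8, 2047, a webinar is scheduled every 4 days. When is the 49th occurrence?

The 49th occurrence is 48 intervals after the first: 48 × 4 = 192 days after September 8, 2047.
September has 30 days — 22 days to the end of September leaves 170.
October has 31 days (139 left).
November has 30 days (109 left).
December has 31 days (78 left).
January has 31 days (47 left).
February has 29 days (18 left).
18 days into March → March 18, 2048.

March 18, 2048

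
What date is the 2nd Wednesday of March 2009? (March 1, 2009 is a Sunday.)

March 2009 begins on a Sunday, so the first Wednesday is March 4 (3 days later).
The 2nd Wednesday is 1 weeks later: 4 + 7 = 11.

March 11, 2009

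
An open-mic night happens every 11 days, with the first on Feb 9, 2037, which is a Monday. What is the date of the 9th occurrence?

May 8, 2037

The 9th occurrence is 8 intervals after the first: 8 × 11 = 88 days after Feb 9, 2037.
Feb has 28 days — 19 days to the end of Feb leaves 69.
Mar has 31 days (38 left).
Apr has 30 days (8 left).
8 days into May → May 8, 2037.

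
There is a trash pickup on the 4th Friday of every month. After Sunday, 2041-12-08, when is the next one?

December 2041 starts on a Sunday; its first Friday is the 6th, so the 4th Friday is the 27th — 2041-12-27.
2041-12-27 is after 2041-12-08, so that is the next one.

2041-12-27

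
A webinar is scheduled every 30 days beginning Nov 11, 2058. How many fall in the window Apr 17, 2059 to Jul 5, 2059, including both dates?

Occurrences land 30·i days after Nov 11, 2058 for i = 0, 1, 2, …
Apr 17, 2059 is 157 days after the start; 157 ÷ 30 = 5 remainder 7; since the remainder is 7, round up to i = 6. First occurrence in the window: #7 on May 10, 2059 (6×30 = 180 days in).
Jul 5, 2059 is 236 days after the start; 236 ÷ 30 = 7 remainder 26. Last occurrence in the window: #8 on Jun 9, 2059.
Occurrences #7 through #8: 2 in total.

2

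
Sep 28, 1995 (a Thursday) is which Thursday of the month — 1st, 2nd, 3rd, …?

Day 28 falls in week ⌈28/7⌉ of the month.
Days 1–7 hold the 1st Thursday, 8–14 the 2nd, 15–21 the 3rd, 22–28 the 4th, 29–31 the 5th.
28 is in the range for the 4th.

4th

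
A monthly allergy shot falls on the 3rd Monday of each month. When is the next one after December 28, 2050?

January 16, 2051

December 2050 starts on a Thursday; its first Monday is the 5th, so the 3rd Monday is the 19th — December 19, 2050.
That is not after December 28, 2050, so look at January 2051.
January 2051 starts on a Sunday; its first Monday is the 2nd, so the 3rd Monday is the 16th — January 16, 2051.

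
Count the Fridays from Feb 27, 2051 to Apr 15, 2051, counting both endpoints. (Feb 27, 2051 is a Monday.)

Feb 27, 2051 is a Monday; the first Friday on or after it is Mar 3, 2051 (4 days later).
From Mar 3, 2051 to Apr 15, 2051: 28 + 15 = 43 days (rest of Mar, Apr).
43 ÷ 7 = 6 full weeks with remainder 1, so 6 more Fridays after the first → 7.

7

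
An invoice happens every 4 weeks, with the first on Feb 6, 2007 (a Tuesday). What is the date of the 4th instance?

The 4th occurrence is 3 intervals after the first: 3 × 28 = 84 days after Feb 6, 2007.
Feb has 28 days — 22 days to the end of Feb leaves 62.
Mar has 31 days (31 left).
Apr has 30 days (1 left).
1 day into May → May 1, 2007.

May 1, 2007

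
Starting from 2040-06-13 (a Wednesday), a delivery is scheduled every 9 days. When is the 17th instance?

The 17th occurrence is 16 intervals after the first: 16 × 9 = 144 days after 2040-06-13.
June has 30 days — 17 days to the end of June leaves 127.
July has 31 days (96 left).
August has 31 days (65 left).
September has 30 days (35 left).
October has 31 days (4 left).
4 days into November → 2040-11-04.

2040-11-04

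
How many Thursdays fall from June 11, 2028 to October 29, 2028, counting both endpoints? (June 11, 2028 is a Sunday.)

June 11, 2028 is a Sunday; the first Thursday on or after it is June 15, 2028 (4 days later).
From June 15, 2028 to October 29, 2028: 15 + 31 + 31 + 30 + 29 = 136 days (rest of June, July, August, September, October).
136 ÷ 7 = 19 full weeks with remainder 3, so 19 more Thursdays after the first → 20.

20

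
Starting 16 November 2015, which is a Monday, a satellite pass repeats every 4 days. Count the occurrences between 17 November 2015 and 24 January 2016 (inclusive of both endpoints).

Occurrences land 4·i days after 16 November 2015 for i = 0, 1, 2, …
17 November 2015 is 1 day after the start; 1 ÷ 4 = 0 remainder 1; since the remainder is 1, round up to i = 1. First occurrence in the window: #2 on 20 November 2015 (1×4 = 4 days in).
24 January 2016 is 69 days after the start; 69 ÷ 4 = 17 remainder 1. Last occurrence in the window: #18 on 23 January 2016.
Occurrences #2 through #18: 17 in total.

17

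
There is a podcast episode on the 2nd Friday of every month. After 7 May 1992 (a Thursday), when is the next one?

8 May 1992

May 1992 starts on a Friday; its first Friday is the 1st, so the 2nd Friday is the 8th — 8 May 1992.
8 May 1992 is after 7 May 1992, so that is the next one.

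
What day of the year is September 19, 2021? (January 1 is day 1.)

262

Days in months before September: 31 + 28 + 31 + 30 + 31 + 30 + 31 + 31 = 243.
Plus 19 days into September → day 262.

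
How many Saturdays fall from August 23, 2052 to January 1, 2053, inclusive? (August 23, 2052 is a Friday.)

August 23, 2052 is a Friday; the first Saturday on or after it is August 24, 2052 (1 day later).
From August 24, 2052 to January 1, 2053: 7 + 30 + 31 + 30 + 31 + 1 = 130 days (rest of August, September, October, November, December, January).
130 ÷ 7 = 18 full weeks with remainder 4, so 18 more Saturdays after the first → 19.

19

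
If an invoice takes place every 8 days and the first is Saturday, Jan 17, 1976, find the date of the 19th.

Jun 9, 1976

The 19th occurrence is 18 intervals after the first: 18 × 8 = 144 days after Jan 17, 1976.
Jan has 31 days — 14 days to the end of Jan leaves 130.
Feb has 29 days (101 left).
Mar has 31 days (70 left).
Apr has 30 days (40 left).
May has 31 days (9 left).
9 days into Jun → Jun 9, 1976.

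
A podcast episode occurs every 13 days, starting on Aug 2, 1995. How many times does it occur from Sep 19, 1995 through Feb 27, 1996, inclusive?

Occurrences land 13·i days after Aug 2, 1995 for i = 0, 1, 2, …
Sep 19, 1995 is 48 days after the start; 48 ÷ 13 = 3 remainder 9; since the remainder is 9, round up to i = 4. First occurrence in the window: #5 on Sep 23, 1995 (4×13 = 52 days in).
Feb 27, 1996 is 209 days after the start; 209 ÷ 13 = 16 remainder 1. Last occurrence in the window: #17 on Feb 26, 1996.
Occurrences #5 through #17: 13 in total.

13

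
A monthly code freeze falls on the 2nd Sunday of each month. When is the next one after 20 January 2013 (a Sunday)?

10 February 2013

January 2013 starts on a Tuesday; its first Sunday is the 6th, so the 2nd Sunday is the 13th — 13 January 2013.
That is not after 20 January 2013, so look at February 2013.
February 2013 starts on a Friday; its first Sunday is the 3rd, so the 2nd Sunday is the 10th — 10 February 2013.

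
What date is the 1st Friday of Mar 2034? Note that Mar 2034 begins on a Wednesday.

Mar 3, 2034

Mar 2034 begins on a Wednesday, so the first Friday is Mar 3 (2 days later).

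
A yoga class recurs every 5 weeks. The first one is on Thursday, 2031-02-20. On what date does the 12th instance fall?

2032-03-11

The 12th occurrence is 11 intervals after the first: 11 × 35 = 385 days after 2031-02-20.
February has 28 days — 8 days to the end of February leaves 377.
March has 31 days (346 left).
April has 30 days (316 left).
May has 31 days (285 left).
June has 30 days (255 left).
July has 31 days (224 left).
August has 31 days (193 left).
September has 30 days (163 left).
October has 31 days (132 left).
November has 30 days (102 left).
December has 31 days (71 left).
January has 31 days (40 left).
February has 29 days (11 left).
11 days into March → 2032-03-11.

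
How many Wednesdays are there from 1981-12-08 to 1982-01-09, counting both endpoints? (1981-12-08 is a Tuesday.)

1981-12-08 is a Tuesday; the first Wednesday on or after it is 1981-12-09 (1 day later).
From 1981-12-09 to 1982-01-09: 22 + 9 = 31 days (rest of December, January).
31 ÷ 7 = 4 full weeks with remainder 3, so 4 more Wednesdays after the first → 5.

5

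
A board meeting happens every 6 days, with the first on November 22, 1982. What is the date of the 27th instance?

The 27th occurrence is 26 intervals after the first: 26 × 6 = 156 days after November 22, 1982.
November has 30 days — 8 days to the end of November leaves 148.
December has 31 days (117 left).
January has 31 days (86 left).
February has 28 days (58 left).
March has 31 days (27 left).
27 days into April → April 27, 1983.

April 27, 1983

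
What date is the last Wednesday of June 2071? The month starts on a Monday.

2071-06-24

June 2071 begins on a Monday, so the first Wednesday is June 3 (2 days later).
June 2071 has 30 days. Adding weeks: 3, 10, 17, 24 — the last one ≤ 30 is the 24th.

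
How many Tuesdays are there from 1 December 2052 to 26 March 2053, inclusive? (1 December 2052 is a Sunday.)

17

1 December 2052 is a Sunday; the first Tuesday on or after it is 3 December 2052 (2 days later).
From 3 December 2052 to 26 March 2053: 28 + 31 + 28 + 26 = 113 days (rest of December, January, February, March).
113 ÷ 7 = 16 full weeks with remainder 1, so 16 more Tuesdays after the first → 17.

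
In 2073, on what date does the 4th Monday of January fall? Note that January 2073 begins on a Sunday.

January 2073 begins on a Sunday, so the first Monday is January 2 (1 day later).
The 4th Monday is 3 weeks later: 2 + 21 = 23.

2073-01-23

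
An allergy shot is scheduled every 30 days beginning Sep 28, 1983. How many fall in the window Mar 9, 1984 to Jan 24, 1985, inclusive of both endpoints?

Occurrences land 30·i days after Sep 28, 1983 for i = 0, 1, 2, …
Mar 9, 1984 is 163 days after the start; 163 ÷ 30 = 5 remainder 13; since the remainder is 13, round up to i = 6. First occurrence in the window: #7 on Mar 26, 1984 (6×30 = 180 days in).
Jan 24, 1985 is 484 days after the start; 484 ÷ 30 = 16 remainder 4. Last occurrence in the window: #17 on Jan 20, 1985.
Occurrences #7 through #17: 11 in total.

11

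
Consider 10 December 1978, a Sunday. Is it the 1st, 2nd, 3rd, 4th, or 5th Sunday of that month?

2nd

Day 10 falls in week ⌈10/7⌉ of the month.
Days 1–7 hold the 1st Sunday, 8–14 the 2nd, 15–21 the 3rd, 22–28 the 4th, 29–31 the 5th.
10 is in the range for the 2nd.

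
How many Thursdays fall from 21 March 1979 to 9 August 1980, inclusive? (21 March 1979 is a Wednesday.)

73

21 March 1979 is a Wednesday; the first Thursday on or after it is 22 March 1979 (1 day later).
From 22 March 1979 to 9 August 1980: 284 + 222 = 506 days (rest of 1979, to 9 August 1980 in 1980).
506 ÷ 7 = 72 full weeks with remainder 2, so 72 more Thursdays after the first → 73.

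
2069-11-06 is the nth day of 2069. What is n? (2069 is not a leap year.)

310

Days in months before November: 31 + 28 + 31 + 30 + 31 + 30 + 31 + 31 + 30 + 31 = 304.
Plus 6 days into November → day 310.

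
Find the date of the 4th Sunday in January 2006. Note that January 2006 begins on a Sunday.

22 January 2006

January 2006 begins on a Sunday, so the first Sunday is January 1.
The 4th Sunday is 3 weeks later: 1 + 21 = 22.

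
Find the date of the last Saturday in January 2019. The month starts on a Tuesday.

January 2019 begins on a Tuesday, so the first Saturday is January 5 (4 days later).
January 2019 has 31 days. Adding weeks: 5, 12, 19, 26 — the last one ≤ 31 is the 26th.

26 January 2019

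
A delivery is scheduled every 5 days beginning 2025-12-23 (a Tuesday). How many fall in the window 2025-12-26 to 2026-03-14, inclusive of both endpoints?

16

Occurrences land 5·i days after 2025-12-23 for i = 0, 1, 2, …
2025-12-26 is 3 days after the start; 3 ÷ 5 = 0 remainder 3; since the remainder is 3, round up to i = 1. First occurrence in the window: #2 on 2025-12-28 (1×5 = 5 days in).
2026-03-14 is 81 days after the start; 81 ÷ 5 = 16 remainder 1. Last occurrence in the window: #17 on 2026-03-13.
Occurrences #2 through #17: 16 in total.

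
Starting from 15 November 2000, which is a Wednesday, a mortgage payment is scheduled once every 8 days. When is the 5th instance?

17 December 2000

The 5th occurrence is 4 intervals after the first: 4 × 8 = 32 days after 15 November 2000.
November has 30 days — 15 days to the end of November leaves 17.
17 days into December → 17 December 2000.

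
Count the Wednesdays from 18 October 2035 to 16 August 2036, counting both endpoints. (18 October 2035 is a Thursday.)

18 October 2035 is a Thursday; the first Wednesday on or after it is 24 October 2035 (6 days later).
From 24 October 2035 to 16 August 2036: 7 + 30 + 31 + 31 + 29 + 31 + 30 + 31 + 30 + 31 + 16 = 297 days (rest of October, November, December, January, February, March, April, May, June, July, August).
297 ÷ 7 = 42 full weeks with remainder 3, so 42 more Wednesdays after the first → 43.

43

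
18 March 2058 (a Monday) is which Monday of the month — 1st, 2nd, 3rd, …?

3rd

Day 18 falls in week ⌈18/7⌉ of the month.
Days 1–7 hold the 1st Monday, 8–14 the 2nd, 15–21 the 3rd, 22–28 the 4th, 29–31 the 5th.
18 is in the range for the 3rd.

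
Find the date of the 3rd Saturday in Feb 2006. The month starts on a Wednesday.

Feb 18, 2006

Feb 2006 begins on a Wednesday, so the first Saturday is Feb 4 (3 days later).
The 3rd Saturday is 2 weeks later: 4 + 14 = 18.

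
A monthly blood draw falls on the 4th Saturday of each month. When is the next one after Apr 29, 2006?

May 27, 2006

Apr 2006 starts on a Saturday; its first Saturday is the 1st, so the 4th Saturday is the 22nd — Apr 22, 2006.
That is not after Apr 29, 2006, so look at May 2006.
May 2006 starts on a Monday; its first Saturday is the 6th, so the 4th Saturday is the 27th — May 27, 2006.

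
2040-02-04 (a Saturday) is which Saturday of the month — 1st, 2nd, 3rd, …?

1st

Day 4 falls in week ⌈4/7⌉ of the month.
Days 1–7 hold the 1st Saturday, 8–14 the 2nd, 15–21 the 3rd, 22–28 the 4th, 29–31 the 5th.
4 is in the range for the 1st.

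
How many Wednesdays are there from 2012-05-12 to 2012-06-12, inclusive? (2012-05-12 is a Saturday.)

4

2012-05-12 is a Saturday; the first Wednesday on or after it is 2012-05-16 (4 days later).
From 2012-05-16 to 2012-06-12: 15 + 12 = 27 days (rest of May, June).
27 ÷ 7 = 3 full weeks with remainder 6, so 3 more Wednesdays after the first → 4.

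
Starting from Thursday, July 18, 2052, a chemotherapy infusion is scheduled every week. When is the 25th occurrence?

The 25th occurrence is 24 intervals after the first: 24 × 7 = 168 days after July 18, 2052.
July has 31 days — 13 days to the end of July leaves 155.
August has 31 days (124 left).
September has 30 days (94 left).
October has 31 days (63 left).
November has 30 days (33 left).
December has 31 days (2 left).
2 days into January → January 2, 2053.

January 2, 2053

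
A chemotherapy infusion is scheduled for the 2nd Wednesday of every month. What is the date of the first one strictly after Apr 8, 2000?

Apr 2000 starts on a Saturday; its first Wednesday is the 5th, so the 2nd Wednesday is the 12th — Apr 12, 2000.
Apr 12, 2000 is after Apr 8, 2000, so that is the next one.

Apr 12, 2000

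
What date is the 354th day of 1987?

Dec 20, 1987

Jan has 31 days (354 − 31 = 323 remain).
Feb has 28 days (323 − 28 = 295 remain).
Mar has 31 days (295 − 31 = 264 remain).
Apr has 30 days (264 − 30 = 234 remain).
May has 31 days (234 − 31 = 203 remain).
Jun has 30 days (203 − 30 = 173 remain).
Jul has 31 days (173 − 31 = 142 remain).
Aug has 31 days (142 − 31 = 111 remain).
Sep has 30 days (111 − 30 = 81 remain).
Oct has 31 days (81 − 31 = 50 remain).
Nov has 30 days (50 − 30 = 20 remain).
20 into Dec → Dec 20.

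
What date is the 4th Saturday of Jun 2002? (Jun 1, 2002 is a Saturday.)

Jun 2002 begins on a Saturday, so the first Saturday is Jun 1.
The 4th Saturday is 3 weeks later: 1 + 21 = 22.

Jun 22, 2002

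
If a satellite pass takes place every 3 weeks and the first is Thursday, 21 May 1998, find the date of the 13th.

28 January 1999

The 13th occurrence is 12 intervals after the first: 12 × 21 = 252 days after 21 May 1998.
May has 31 days — 10 days to the end of May leaves 242.
June has 30 days (212 left).
July has 31 days (181 left).
August has 31 days (150 left).
September has 30 days (120 left).
October has 31 days (89 left).
November has 30 days (59 left).
December has 31 days (28 left).
28 days into January → 28 January 1999.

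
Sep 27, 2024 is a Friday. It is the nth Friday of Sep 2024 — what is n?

4th

Day 27 falls in week ⌈27/7⌉ of the month.
Days 1–7 hold the 1st Friday, 8–14 the 2nd, 15–21 the 3rd, 22–28 the 4th, 29–31 the 5th.
27 is in the range for the 4th.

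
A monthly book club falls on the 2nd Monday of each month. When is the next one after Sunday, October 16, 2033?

November 14, 2033

October 2033 starts on a Saturday; its first Monday is the 3rd, so the 2nd Monday is the 10th — October 10, 2033.
That is not after October 16, 2033, so look at November 2033.
November 2033 starts on a Tuesday; its first Monday is the 7th, so the 2nd Monday is the 14th — November 14, 2033.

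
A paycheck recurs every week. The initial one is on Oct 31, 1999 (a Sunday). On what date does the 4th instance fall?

The 4th occurrence is 3 intervals after the first: 3 × 7 = 21 days after Oct 31, 1999.
Oct has 31 days — 0 days to the end of Oct leaves 21.
21 days into Nov → Nov 21, 1999.

Nov 21, 1999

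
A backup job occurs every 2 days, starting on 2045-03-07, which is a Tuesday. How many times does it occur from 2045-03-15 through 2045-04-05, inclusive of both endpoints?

Occurrences land 2·i days after 2045-03-07 for i = 0, 1, 2, …
2045-03-15 is 8 days after the start; 8 ÷ 2 = 4 remainder 0. First occurrence in the window: #5 on 2045-03-15 (4×2 = 8 days in).
2045-04-05 is 29 days after the start; 29 ÷ 2 = 14 remainder 1. Last occurrence in the window: #15 on 2045-04-04.
Occurrences #5 through #15: 11 in total.

11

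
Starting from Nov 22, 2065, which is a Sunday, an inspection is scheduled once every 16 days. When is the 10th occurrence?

Apr 15, 2066

The 10th occurrence is 9 intervals after the first: 9 × 16 = 144 days after Nov 22, 2065.
Nov has 30 days — 8 days to the end of Nov leaves 136.
Dec has 31 days (105 left).
Jan has 31 days (74 left).
Feb has 28 days (46 left).
Mar has 31 days (15 left).
15 days into Apr → Apr 15, 2066.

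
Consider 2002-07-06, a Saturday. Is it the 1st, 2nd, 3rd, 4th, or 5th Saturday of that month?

1st

Day 6 falls in week ⌈6/7⌉ of the month.
Days 1–7 hold the 1st Saturday, 8–14 the 2nd, 15–21 the 3rd, 22–28 the 4th, 29–31 the 5th.
6 is in the range for the 1st.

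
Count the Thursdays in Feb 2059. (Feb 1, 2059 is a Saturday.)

Feb 1, 2059 is a Saturday; the first Thursday on or after it is Feb 6, 2059 (5 days later).
From Feb 6, 2059 to Feb 28, 2059 is 28 − 6 = 22 days.
22 ÷ 7 = 3 full weeks with remainder 1, so 3 more Thursdays after the first → 4.

4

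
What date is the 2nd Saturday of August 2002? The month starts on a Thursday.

August 10, 2002

August 2002 begins on a Thursday, so the first Saturday is August 3 (2 days later).
The 2nd Saturday is 1 weeks later: 3 + 7 = 10.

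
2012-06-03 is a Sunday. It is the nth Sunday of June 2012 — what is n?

Day 3 falls in week ⌈3/7⌉ of the month.
Days 1–7 hold the 1st Sunday, 8–14 the 2nd, 15–21 the 3rd, 22–28 the 4th, 29–31 the 5th.
3 is in the range for the 1st.

1st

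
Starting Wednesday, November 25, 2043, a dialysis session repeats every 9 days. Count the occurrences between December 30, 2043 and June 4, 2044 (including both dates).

18

Occurrences land 9·i days after November 25, 2043 for i = 0, 1, 2, …
December 30, 2043 is 35 days after the start; 35 ÷ 9 = 3 remainder 8; since the remainder is 8, round up to i = 4. First occurrence in the window: #5 on December 31, 2043 (4×9 = 36 days in).
June 4, 2044 is 192 days after the start; 192 ÷ 9 = 21 remainder 3. Last occurrence in the window: #22 on June 1, 2044.
Occurrences #5 through #22: 18 in total.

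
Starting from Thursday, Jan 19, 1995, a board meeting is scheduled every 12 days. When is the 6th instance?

Mar 20, 1995

The 6th occurrence is 5 intervals after the first: 5 × 12 = 60 days after Jan 19, 1995.
Jan has 31 days — 12 days to the end of Jan leaves 48.
Feb has 28 days (20 left).
20 days into Mar → Mar 20, 1995.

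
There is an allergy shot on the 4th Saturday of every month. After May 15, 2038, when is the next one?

May 22, 2038

May 2038 starts on a Saturday; its first Saturday is the 1st, so the 4th Saturday is the 22nd — May 22, 2038.
May 22, 2038 is after May 15, 2038, so that is the next one.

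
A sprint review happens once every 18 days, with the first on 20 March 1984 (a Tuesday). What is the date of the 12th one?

4 October 1984

The 12th occurrence is 11 intervals after the first: 11 × 18 = 198 days after 20 March 1984.
March has 31 days — 11 days to the end of March leaves 187.
April has 30 days (157 left).
May has 31 days (126 left).
June has 30 days (96 left).
July has 31 days (65 left).
August has 31 days (34 left).
September has 30 days (4 left).
4 days into October → 4 October 1984.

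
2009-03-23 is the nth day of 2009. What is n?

Days in months before March: 31 + 28 = 59.
Plus 23 days into March → day 82.

82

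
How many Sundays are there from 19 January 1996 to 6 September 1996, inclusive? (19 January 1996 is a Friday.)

33

19 January 1996 is a Friday; the first Sunday on or after it is 21 January 1996 (2 days later).
From 21 January 1996 to 6 September 1996: 10 + 29 + 31 + 30 + 31 + 30 + 31 + 31 + 6 = 229 days (rest of January, February, March, April, May, June, July, August, September).
229 ÷ 7 = 32 full weeks with remainder 5, so 32 more Sundays after the first → 33.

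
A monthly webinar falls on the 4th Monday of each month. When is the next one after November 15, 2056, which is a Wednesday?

November 27, 2056

November 2056 starts on a Wednesday; its first Monday is the 6th, so the 4th Monday is the 27th — November 27, 2056.
November 27, 2056 is after November 15, 2056, so that is the next one.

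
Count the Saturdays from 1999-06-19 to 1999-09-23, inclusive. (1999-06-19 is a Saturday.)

1999-06-19 is a Saturday; the first Saturday on or after it is 1999-06-19.
From 1999-06-19 to 1999-09-23: 11 + 31 + 31 + 23 = 96 days (rest of June, July, August, September).
96 ÷ 7 = 13 full weeks with remainder 5, so 13 more Saturdays after the first → 14.

14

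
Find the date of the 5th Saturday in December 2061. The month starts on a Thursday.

December 2061 begins on a Thursday, so the first Saturday is December 3 (2 days later).
The 5th Saturday is 4 weeks later: 3 + 28 = 31.

31 December 2061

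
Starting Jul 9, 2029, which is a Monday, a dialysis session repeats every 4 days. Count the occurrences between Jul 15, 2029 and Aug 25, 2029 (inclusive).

10

Occurrences land 4·i days after Jul 9, 2029 for i = 0, 1, 2, …
Jul 15, 2029 is 6 days after the start; 6 ÷ 4 = 1 remainder 2; since the remainder is 2, round up to i = 2. First occurrence in the window: #3 on Jul 17, 2029 (2×4 = 8 days in).
Aug 25, 2029 is 47 days after the start; 47 ÷ 4 = 11 remainder 3. Last occurrence in the window: #12 on Aug 22, 2029.
Occurrences #3 through #12: 10 in total.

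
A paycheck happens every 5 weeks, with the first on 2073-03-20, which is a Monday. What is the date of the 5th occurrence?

The 5th occurrence is 4 intervals after the first: 4 × 35 = 140 days after 2073-03-20.
March has 31 days — 11 days to the end of March leaves 129.
April has 30 days (99 left).
May has 31 days (68 left).
June has 30 days (38 left).
July has 31 days (7 left).
7 days into August → 2073-08-07.

2073-08-07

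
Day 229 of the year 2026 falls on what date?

January has 31 days (229 − 31 = 198 remain).
February has 28 days (198 − 28 = 170 remain).
March has 31 days (170 − 31 = 139 remain).
April has 30 days (139 − 30 = 109 remain).
May has 31 days (109 − 31 = 78 remain).
June has 30 days (78 − 30 = 48 remain).
July has 31 days (48 − 31 = 17 remain).
17 into August → August 17.

2026-08-17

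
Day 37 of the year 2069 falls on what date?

6 February 2069

January has 31 days (37 − 31 = 6 remain).
6 into February → February 6.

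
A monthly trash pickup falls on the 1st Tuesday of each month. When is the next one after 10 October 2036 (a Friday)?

4 November 2036

October 2036 starts on a Wednesday, so its 1st Tuesday is 7 October 2036 (6 days in).
That is not after 10 October 2036, so look at November 2036.
November 2036 starts on a Saturday, so its 1st Tuesday is 4 November 2036 (3 days in).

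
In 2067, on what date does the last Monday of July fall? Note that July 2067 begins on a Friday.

July 2067 begins on a Friday, so the first Monday is July 4 (3 days later).
July 2067 has 31 days. Adding weeks: 4, 11, 18, 25 — the last one ≤ 31 is the 25th.

July 25, 2067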